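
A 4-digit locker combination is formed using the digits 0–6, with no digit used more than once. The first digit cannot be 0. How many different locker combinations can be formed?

The first digit has 7−1 = 6 choices (anything except 0).
The remaining 3 digits are filled from the other 6 symbols without repetition: 6 × 5 × 4 = 120.
Total: 6 × 120 = 720.

720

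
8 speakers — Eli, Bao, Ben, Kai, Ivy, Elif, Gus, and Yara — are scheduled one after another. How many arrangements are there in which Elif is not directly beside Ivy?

30240

Of the 8! = 40320 arrangements, those with Elif and Ivy adjacent number 2 × 7! = 10080 (treat the pair as a block with 2 internal orders).
So 40320 − 10080 = 30240 arrangements keep them apart.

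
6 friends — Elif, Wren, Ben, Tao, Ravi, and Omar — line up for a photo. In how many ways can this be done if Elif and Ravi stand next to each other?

240

Treat {Elif, Ravi} as a single unit. There are 5 units to order, and the pair itself can be ordered 2 ways.
So the count is 2·(5)! = 240.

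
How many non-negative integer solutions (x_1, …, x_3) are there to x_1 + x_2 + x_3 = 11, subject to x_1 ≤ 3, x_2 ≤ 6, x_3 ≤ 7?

18

Without the upper bounds there are C(13,2) = 78 ways to split 11 among 3 variables.
Subtract solutions that violate a single cap (substitute x_i' = x_i − (cap_i+1)): x_1 ≥ 4 gives C(9,2) = 36; x_2 ≥ 7 gives C(6,2) = 15; x_3 ≥ 8 gives C(5,2) = 10. Together 61.
Add back pairs where two caps are both exceeded: 1 + 0 + 0 = 1.
By inclusion–exclusion the count is 78 − 61 + 1 = 18.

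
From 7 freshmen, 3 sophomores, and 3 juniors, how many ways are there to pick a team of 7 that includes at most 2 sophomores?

Split by how many sophomores are chosen (0 through 2).
Sum: C(3,0)·C(10,7) + C(3,1)·C(10,6) + C(3,2)·C(10,5) = 120 + 630 + 756 = 1506.

1506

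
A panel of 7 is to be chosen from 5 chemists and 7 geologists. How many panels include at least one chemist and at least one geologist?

Total 7-person selections from all 12: C(12,7) = 792.
Subtract selections that omit an entire group: no chemists → C(7,7) = 1; no geologists → C(5,7) = 0.
Both groups omitted at once is impossible, so 792 − 1 = 791.

791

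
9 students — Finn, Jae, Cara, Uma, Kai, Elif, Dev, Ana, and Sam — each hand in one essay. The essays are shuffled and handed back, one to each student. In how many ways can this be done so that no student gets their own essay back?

Let Aᵢ be the assignments in which student i gets their own essay. We want the size of the complement of A₁∪…∪A_9.
By inclusion–exclusion this is Σ_{j=0}^{9} (−1)^j C(9,j)·(9−j)!.
Computing: 362880 − 362880 + 181440 − 60480 + 15120 − 3024 + 504 − 72 + 9 − 1 = 133496.

133496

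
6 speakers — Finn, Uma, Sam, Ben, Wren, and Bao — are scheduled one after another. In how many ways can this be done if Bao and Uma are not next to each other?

480

There are 6! = 720 arrangements in all. If Bao and Uma are adjacent, merging them into one block gives 2·(5)! = 240 arrangements.
Complementary counting: 720 − 240 = 480.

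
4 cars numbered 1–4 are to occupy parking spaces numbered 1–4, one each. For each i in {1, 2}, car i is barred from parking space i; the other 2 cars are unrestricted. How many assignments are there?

14

Let Aᵢ (for i ∈ {1, 2}) be the placements that put car i in its forbidden parking space. Any j of these fix j positions, leaving (4−j)! ways to fill the rest, and there are C(2,j) ways to pick which j.
By inclusion–exclusion, the number of valid placements is Σ_{j=0}^{2} (−1)^j C(2,j)·(4−j)!.
Computing: 24 − 12 + 2 = 14.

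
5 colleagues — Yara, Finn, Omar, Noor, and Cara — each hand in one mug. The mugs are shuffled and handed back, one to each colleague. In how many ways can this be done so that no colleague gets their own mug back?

44

Count assignments avoiding every fixed point. For any j of the 5 colleagues fixed to their own mug, the other 5−j can be arranged in (5−j)! ways.
By inclusion–exclusion this is Σ_{j=0}^{5} (−1)^j C(5,j)·(5−j)!.
Computing: 120 − 120 + 60 − 20 + 5 − 1 = 44.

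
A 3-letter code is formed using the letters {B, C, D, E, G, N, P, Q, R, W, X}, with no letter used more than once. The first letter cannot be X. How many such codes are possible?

900

The first letter has 11−1 = 10 choices (anything except X).
The remaining 2 letters are filled from the other 10 symbols without repetition: 10 × 9 = 90.
Total: 10 × 90 = 900.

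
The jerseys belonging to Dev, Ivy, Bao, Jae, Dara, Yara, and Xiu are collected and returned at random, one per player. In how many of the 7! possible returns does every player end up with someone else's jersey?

1854

This is the derangement count D_7: permutations of 7 items with no fixed point.
By inclusion–exclusion this is Σ_{j=0}^{7} (−1)^j C(7,j)·(7−j)!.
Computing: 5040 − 5040 + 2520 − 840 + 210 − 42 + 7 − 1 = 1854.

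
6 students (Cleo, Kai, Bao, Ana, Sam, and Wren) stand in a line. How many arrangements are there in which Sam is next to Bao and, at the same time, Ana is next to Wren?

Treat {Sam,Bao} as one block (2 orders) and {Ana,Wren} as another (2 orders).
That leaves 4 units to arrange: 2 × 2 × 4! = 4 × 24 = 96.

96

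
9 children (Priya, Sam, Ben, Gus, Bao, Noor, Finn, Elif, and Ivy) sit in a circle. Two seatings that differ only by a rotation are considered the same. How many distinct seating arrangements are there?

40320

Around a circle, 9 distinct people have 9!/9 = (8)! = 40320 rotationally distinct seatings.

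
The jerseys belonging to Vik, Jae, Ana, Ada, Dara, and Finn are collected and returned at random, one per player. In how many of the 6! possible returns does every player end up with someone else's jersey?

Let Aᵢ be the assignments in which player i gets their old jersey. We want the size of the complement of A₁∪…∪A_6.
By inclusion–exclusion this is Σ_{j=0}^{6} (−1)^j C(6,j)·(6−j)!.
Computing: 720 − 720 + 360 − 120 + 30 − 6 + 1 = 265.

265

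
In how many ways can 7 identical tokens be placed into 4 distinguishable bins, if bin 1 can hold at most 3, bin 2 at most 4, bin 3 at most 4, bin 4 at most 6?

Ignoring the caps, the number of non-negative solutions to x_1+…+x_4 = 7 is C(10,3) = 120.
Subtract solutions that violate a single cap (substitute x_i' = x_i − (cap_i+1)): x_1 ≥ 4 gives C(6,3) = 20; x_2 ≥ 5 gives C(5,3) = 10; x_3 ≥ 5 gives C(5,3) = 10; x_4 ≥ 7 gives C(3,3) = 1. Together 41.
No two caps can be exceeded simultaneously, so the pair terms are all 0.
By inclusion–exclusion the count is 120 − 41 + 0 = 79.

79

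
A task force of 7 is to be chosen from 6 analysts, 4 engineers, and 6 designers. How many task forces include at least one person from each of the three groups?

10408

Total 7-person selections from all 16: C(16,7) = 11440.
Subtract selections that omit an entire group: no analysts → C(10,7) = 120; no engineers → C(12,7) = 792; no designers → C(10,7) = 120.
Add back selections omitting two groups (i.e. drawn from a single group): C(6,7) + C(4,7) + C(6,7) = 0.
By inclusion–exclusion: 11440 − 1032 + 0 = 10408.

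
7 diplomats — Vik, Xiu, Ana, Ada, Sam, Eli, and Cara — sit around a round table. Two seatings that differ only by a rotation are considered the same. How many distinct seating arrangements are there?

720

Around a circle, 7 distinct people have 7!/7 = (6)! = 720 rotationally distinct seatings.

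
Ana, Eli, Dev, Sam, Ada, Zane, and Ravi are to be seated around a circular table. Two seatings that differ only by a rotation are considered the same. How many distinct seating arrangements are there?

720

Fix one person's seat to break rotational symmetry; the remaining 6 people can be arranged in (6)! = 720 ways.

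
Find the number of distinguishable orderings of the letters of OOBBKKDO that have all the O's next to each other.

Treat the 3 copies of O as a single block. The multiset to arrange is then {OOO, B, B, D, K, K}, 6 items in all.
That gives (6)!/(2!·2!) = 180 arrangements.

180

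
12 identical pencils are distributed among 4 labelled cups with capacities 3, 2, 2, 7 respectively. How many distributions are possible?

10

Ignoring the caps, the number of non-negative solutions to x_1+…+x_4 = 12 is C(15,3) = 455.
Subtract solutions that violate a single cap (substitute x_i' = x_i − (cap_i+1)): x_1 ≥ 4 gives C(11,3) = 165; x_2 ≥ 3 gives C(12,3) = 220; x_3 ≥ 3 gives C(12,3) = 220; x_4 ≥ 8 gives C(7,3) = 35. Together 640.
Add back pairs where two caps are both exceeded: 56 + 56 + 1 + 84 + 4 + 4 = 205.
Subtract triples: 10 + 0 + 0 + 0 = 10.
By inclusion–exclusion the count is 455 − 640 + 205 − 10 = 10.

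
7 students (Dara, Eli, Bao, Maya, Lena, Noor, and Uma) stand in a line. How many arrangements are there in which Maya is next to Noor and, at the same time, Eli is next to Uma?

480

Treat {Maya,Noor} as one block (2 orders) and {Eli,Uma} as another (2 orders).
That leaves 5 units to arrange: 2 × 2 × 5! = 4 × 120 = 480.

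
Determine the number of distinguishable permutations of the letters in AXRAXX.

AXRAXX has 6 letters with A appearing twice and X appearing 3 times.
The number of distinct arrangements is 6!/(3!·2!) = 720/12 = 60.

60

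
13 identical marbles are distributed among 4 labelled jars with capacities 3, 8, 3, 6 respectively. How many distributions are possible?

Ignoring the caps, the number of non-negative solutions to x_1+…+x_4 = 13 is C(16,3) = 560.
Subtract solutions that violate a single cap (substitute x_i' = x_i − (cap_i+1)): x_1 ≥ 4 gives C(12,3) = 220; x_2 ≥ 9 gives C(7,3) = 35; x_3 ≥ 4 gives C(12,3) = 220; x_4 ≥ 7 gives C(9,3) = 84. Together 559.
Add back pairs where two caps are both exceeded: 1 + 56 + 10 + 1 + 0 + 10 = 78.
By inclusion–exclusion the count is 560 − 559 + 78 = 79.

79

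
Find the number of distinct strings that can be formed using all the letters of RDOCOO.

RDOCOO has 6 letters with O appearing 3 times.
The number of distinct arrangements is 6!/(3!) = 720/6 = 120.

120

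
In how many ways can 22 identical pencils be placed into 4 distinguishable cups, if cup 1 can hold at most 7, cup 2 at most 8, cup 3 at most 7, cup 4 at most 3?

20

By stars and bars, unrestricted non-negative solutions to x_1+…+x_4 = 22 number C(22+3,3) = 2300.
Subtract solutions that violate a single cap (substitute x_i' = x_i − (cap_i+1)): x_1 ≥ 8 gives C(17,3) = 680; x_2 ≥ 9 gives C(16,3) = 560; x_3 ≥ 8 gives C(17,3) = 680; x_4 ≥ 4 gives C(21,3) = 1330. Together 3250.
Add back pairs where two caps are both exceeded: 56 + 84 + 286 + 56 + 220 + 286 = 988.
Subtract triples: 0 + 4 + 10 + 4 = 18.
By inclusion–exclusion the count is 2300 − 3250 + 988 − 18 = 20.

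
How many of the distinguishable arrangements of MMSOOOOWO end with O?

840

Fix O in the last position and arrange the remaining 8 letters.
Those 8 letters have M appearing twice and O appearing 4 times, giving (8)!/(4!·2!) = 840.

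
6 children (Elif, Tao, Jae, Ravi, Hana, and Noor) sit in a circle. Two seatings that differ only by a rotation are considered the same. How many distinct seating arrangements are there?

120

Seat Elif anywhere (absorbing the rotational symmetry), then permute the other 5: (5)! = 120.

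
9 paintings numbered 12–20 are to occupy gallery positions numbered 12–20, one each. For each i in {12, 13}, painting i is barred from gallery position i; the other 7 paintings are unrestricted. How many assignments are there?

287280

Let Aᵢ (for i ∈ {12, 13}) be the placements that put painting i in its forbidden gallery position. Any j of these fix j positions, leaving (9−j)! ways to fill the rest, and there are C(2,j) ways to pick which j.
By inclusion–exclusion, the number of valid placements is Σ_{j=0}^{2} (−1)^j C(2,j)·(9−j)!.
Computing: 362880 − 80640 + 5040 = 287280.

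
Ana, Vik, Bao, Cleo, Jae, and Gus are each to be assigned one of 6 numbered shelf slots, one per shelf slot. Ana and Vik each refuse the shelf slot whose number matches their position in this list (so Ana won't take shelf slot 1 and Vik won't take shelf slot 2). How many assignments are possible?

504

Let Aᵢ (for i ∈ {1, 2}) be the placements that put person i in their forbidden shelf slot. Any j of these fix j positions, leaving (6−j)! ways to fill the rest, and there are C(2,j) ways to pick which j.
By inclusion–exclusion, the number of valid placements is Σ_{j=0}^{2} (−1)^j C(2,j)·(6−j)!.
Computing: 720 − 240 + 24 = 504.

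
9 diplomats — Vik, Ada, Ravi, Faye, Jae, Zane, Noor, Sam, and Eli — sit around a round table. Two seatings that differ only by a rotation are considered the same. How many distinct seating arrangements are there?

Fix one person's seat to break rotational symmetry; the remaining 8 people can be arranged in (8)! = 40320 ways.

40320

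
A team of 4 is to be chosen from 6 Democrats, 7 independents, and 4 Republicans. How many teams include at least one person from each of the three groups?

With no constraint there are C(17,4) = 2380 possible selections.
Selections missing a whole group: no Democrats → C(11,4) = 330; no independents → C(10,4) = 210; no Republicans → C(13,4) = 715.
Add back selections omitting two groups (i.e. drawn from a single group): C(6,4) + C(7,4) + C(4,4) = 51.
By inclusion–exclusion: 2380 − 1255 + 51 = 1176.

1176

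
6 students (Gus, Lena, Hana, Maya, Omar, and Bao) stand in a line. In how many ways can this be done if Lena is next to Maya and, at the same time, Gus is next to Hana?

Treat {Lena,Maya} as one block (2 orders) and {Gus,Hana} as another (2 orders).
That leaves 4 units to arrange: 2 × 2 × 4! = 4 × 24 = 96.

96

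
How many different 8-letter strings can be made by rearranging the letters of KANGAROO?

KANGAROO has 8 letters with A appearing twice and O appearing twice.
Dividing 8! = 40320 by 2!·2! = 4 for the repeated letters gives 10080.

10080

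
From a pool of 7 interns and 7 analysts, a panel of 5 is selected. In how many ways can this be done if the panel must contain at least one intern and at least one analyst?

1960

With no constraint there are C(14,5) = 2002 possible selections.
Selections missing a whole group: no interns → C(7,5) = 21; no analysts → C(7,5) = 21.
Both groups omitted at once is impossible, so 2002 − 42 = 1960.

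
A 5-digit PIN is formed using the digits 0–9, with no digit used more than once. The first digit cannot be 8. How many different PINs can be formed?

27216

The first digit has 10−1 = 9 choices (anything except 8).
The remaining 4 digits are filled from the other 9 symbols without repetition: 9 × 8 × 7 × 6 = 3024.
Total: 9 × 3024 = 27216.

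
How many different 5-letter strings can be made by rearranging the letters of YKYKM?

YKYKM has 5 letters with K appearing twice and Y appearing twice.
Dividing 5! = 120 by 2!·2! = 4 for the repeated letters gives 30.

30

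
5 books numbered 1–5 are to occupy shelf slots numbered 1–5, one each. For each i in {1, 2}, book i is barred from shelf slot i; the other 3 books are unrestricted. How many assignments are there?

Let Aᵢ (for i ∈ {1, 2}) be the placements that put book i in its forbidden shelf slot. Any j of these fix j positions, leaving (5−j)! ways to fill the rest, and there are C(2,j) ways to pick which j.
By inclusion–exclusion, the number of valid placements is Σ_{j=0}^{2} (−1)^j C(2,j)·(5−j)!.
Computing: 120 − 48 + 6 = 78.

78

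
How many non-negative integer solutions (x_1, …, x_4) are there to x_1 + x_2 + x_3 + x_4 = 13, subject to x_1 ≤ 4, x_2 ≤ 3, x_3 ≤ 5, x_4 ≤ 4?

By stars and bars, unrestricted non-negative solutions to x_1+…+x_4 = 13 number C(13+3,3) = 560.
Subtract solutions that violate a single cap (substitute x_i' = x_i − (cap_i+1)): x_1 ≥ 5 gives C(11,3) = 165; x_2 ≥ 4 gives C(12,3) = 220; x_3 ≥ 6 gives C(10,3) = 120; x_4 ≥ 5 gives C(11,3) = 165. Together 670.
Add back pairs where two caps are both exceeded: 35 + 10 + 20 + 20 + 35 + 10 = 130.
By inclusion–exclusion the count is 560 − 670 + 130 = 20.

20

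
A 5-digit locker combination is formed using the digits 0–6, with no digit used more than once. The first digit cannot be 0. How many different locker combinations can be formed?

The first digit has 7−1 = 6 choices (anything except 0).
The remaining 4 digits are filled from the other 6 symbols without repetition: 6 × 5 × 4 × 3 = 360.
Total: 6 × 360 = 2160.

2160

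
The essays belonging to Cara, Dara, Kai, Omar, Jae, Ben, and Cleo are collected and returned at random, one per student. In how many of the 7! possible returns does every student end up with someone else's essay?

1854

Count assignments avoiding every fixed point. For any j of the 7 students fixed to their own essay, the other 7−j can be arranged in (7−j)! ways.
By inclusion–exclusion this is Σ_{j=0}^{7} (−1)^j C(7,j)·(7−j)!.
Computing: 5040 − 5040 + 2520 − 840 + 210 − 42 + 7 − 1 = 1854.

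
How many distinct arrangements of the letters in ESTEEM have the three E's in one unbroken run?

24

Treat the 3 copies of E as a single block. The multiset to arrange is then {EEE, M, S, T}, 4 items in all.
All 4 items are distinct, so there are (4)! = 24 arrangements.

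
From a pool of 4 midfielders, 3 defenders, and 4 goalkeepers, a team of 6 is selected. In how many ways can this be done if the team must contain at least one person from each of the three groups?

420

Unrestricted: C(11,6) = 462 ways to pick any 6 of the 11.
Selections missing a whole group: no midfielders → C(7,6) = 7; no defenders → C(8,6) = 28; no goalkeepers → C(7,6) = 7.
Add back selections omitting two groups (i.e. drawn from a single group): C(4,6) + C(3,6) + C(4,6) = 0.
By inclusion–exclusion: 462 − 42 + 0 = 420.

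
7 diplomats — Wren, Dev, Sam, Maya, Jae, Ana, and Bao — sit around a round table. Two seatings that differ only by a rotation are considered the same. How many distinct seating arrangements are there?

Seat Wren anywhere (absorbing the rotational symmetry), then permute the other 6: (6)! = 720.

720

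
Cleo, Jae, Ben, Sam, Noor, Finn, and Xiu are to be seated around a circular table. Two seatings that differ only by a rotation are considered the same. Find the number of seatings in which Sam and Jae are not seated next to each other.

All circular seatings of 7 people number (6)! = 720.
Seatings with Sam beside Jae: treat them as a block with 2 internal orders, giving 2 × (5)! = 240.
Subtracting, 720 − 240 = 480.

480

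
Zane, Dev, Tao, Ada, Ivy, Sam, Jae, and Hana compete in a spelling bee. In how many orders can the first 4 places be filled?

1680

This is an ordered selection of 4 from 8: P(8,4).
That gives 8 × 7 × 6 × 5 = 1680.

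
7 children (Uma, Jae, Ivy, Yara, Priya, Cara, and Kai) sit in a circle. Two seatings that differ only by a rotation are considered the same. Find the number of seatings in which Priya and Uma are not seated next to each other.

480

All circular seatings of 7 people number (6)! = 720.
Seatings with Priya beside Uma: treat them as a block with 2 internal orders, giving 2 × (5)! = 240.
Subtracting, 720 − 240 = 480.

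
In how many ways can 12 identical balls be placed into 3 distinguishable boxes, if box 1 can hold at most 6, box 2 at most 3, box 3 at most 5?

6

Without the upper bounds there are C(14,2) = 91 ways to split 12 among 3 boxes.
Subtract solutions that violate a single cap (substitute x_i' = x_i − (cap_i+1)): x_1 ≥ 7 gives C(7,2) = 21; x_2 ≥ 4 gives C(10,2) = 45; x_3 ≥ 6 gives C(8,2) = 28. Together 94.
Add back pairs where two caps are both exceeded: 3 + 0 + 6 = 9.
By inclusion–exclusion the count is 91 − 94 + 9 = 6.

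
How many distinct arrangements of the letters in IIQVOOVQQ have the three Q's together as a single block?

630

Treat the 3 copies of Q as a single block. The multiset to arrange is then {QQQ, I, I, O, O, V, V}, 7 items in all.
That gives (7)!/(2!·2!·2!) = 630 arrangements.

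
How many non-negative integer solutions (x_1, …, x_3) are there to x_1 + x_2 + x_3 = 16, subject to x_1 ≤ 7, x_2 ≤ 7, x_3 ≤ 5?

10

Without the upper bounds there are C(18,2) = 153 ways to split 16 among 3 variables.
Subtract solutions that violate a single cap (substitute x_i' = x_i − (cap_i+1)): x_1 ≥ 8 gives C(10,2) = 45; x_2 ≥ 8 gives C(10,2) = 45; x_3 ≥ 6 gives C(12,2) = 66. Together 156.
Add back pairs where two caps are both exceeded: 1 + 6 + 6 = 13.
By inclusion–exclusion the count is 153 − 156 + 13 = 10.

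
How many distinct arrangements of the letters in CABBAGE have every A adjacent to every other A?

Treat the 2 copies of A as a single block. The multiset to arrange is then {AA, B, B, C, E, G}, 6 items in all.
That gives (6)!/(2!) = 360 arrangements.

360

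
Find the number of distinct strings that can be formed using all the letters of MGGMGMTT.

560

Letter multiplicities in MGGMGMTT: G×3, M×3, T×2.
So there are 8! / (3!·3!·2!) = 560 distinguishable arrangements.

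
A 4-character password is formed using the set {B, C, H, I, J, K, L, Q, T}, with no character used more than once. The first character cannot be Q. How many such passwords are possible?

2688

The first character has 9−1 = 8 choices (anything except Q).
The remaining 3 characters are filled from the other 8 symbols without repetition: 8 × 7 × 6 = 336.
Total: 8 × 336 = 2688.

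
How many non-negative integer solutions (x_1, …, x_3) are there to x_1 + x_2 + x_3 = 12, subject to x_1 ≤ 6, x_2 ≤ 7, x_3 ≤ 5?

27

By stars and bars, unrestricted non-negative solutions to x_1+…+x_3 = 12 number C(12+2,2) = 91.
Subtract solutions that violate a single cap (substitute x_i' = x_i − (cap_i+1)): x_1 ≥ 7 gives C(7,2) = 21; x_2 ≥ 8 gives C(6,2) = 15; x_3 ≥ 6 gives C(8,2) = 28. Together 64.
No two caps can be exceeded simultaneously, so the pair terms are all 0.
By inclusion–exclusion the count is 91 − 64 + 0 = 27.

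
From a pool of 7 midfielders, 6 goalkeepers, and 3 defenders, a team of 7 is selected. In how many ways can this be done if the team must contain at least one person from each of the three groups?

Total 7-person selections from all 16: C(16,7) = 11440.
Subtract selections that omit an entire group: no midfielders → C(9,7) = 36; no goalkeepers → C(10,7) = 120; no defenders → C(13,7) = 1716.
Add back selections omitting two groups (i.e. drawn from a single group): C(7,7) + C(6,7) + C(3,7) = 1.
By inclusion–exclusion: 11440 − 1872 + 1 = 9569.

9569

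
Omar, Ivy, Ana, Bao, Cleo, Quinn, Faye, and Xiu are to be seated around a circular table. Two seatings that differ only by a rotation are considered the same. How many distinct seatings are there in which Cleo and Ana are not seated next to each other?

All circular seatings of 8 people number (7)! = 5040.
Those with Cleo next to Ana: fuse the pair into one unit and seat 7 units around a circle — 2·(6)! = 1440.
Subtracting, 5040 − 1440 = 3600.

3600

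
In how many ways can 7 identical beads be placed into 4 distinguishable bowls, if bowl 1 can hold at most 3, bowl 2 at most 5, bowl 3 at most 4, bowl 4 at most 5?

82

By stars and bars, unrestricted non-negative solutions to x_1+…+x_4 = 7 number C(7+3,3) = 120.
Subtract solutions that violate a single cap (substitute x_i' = x_i − (cap_i+1)): x_1 ≥ 4 gives C(6,3) = 20; x_2 ≥ 6 gives C(4,3) = 4; x_3 ≥ 5 gives C(5,3) = 10; x_4 ≥ 6 gives C(4,3) = 4. Together 38.
No two caps can be exceeded simultaneously, so the pair terms are all 0.
By inclusion–exclusion the count is 120 − 38 + 0 = 82.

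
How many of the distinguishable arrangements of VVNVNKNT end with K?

Fix K in the last position and arrange the remaining 7 letters.
Those 7 letters have N appearing 3 times and V appearing 3 times, giving (7)!/(3!·3!) = 140.

140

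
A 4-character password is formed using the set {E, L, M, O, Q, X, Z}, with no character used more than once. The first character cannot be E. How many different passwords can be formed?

The first character has 7−1 = 6 choices (anything except E).
The remaining 3 characters are filled from the other 6 symbols without repetition: 6 × 5 × 4 = 120.
Total: 6 × 120 = 720.

720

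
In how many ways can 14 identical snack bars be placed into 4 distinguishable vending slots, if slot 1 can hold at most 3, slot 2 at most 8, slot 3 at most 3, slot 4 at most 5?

Without the upper bounds there are C(17,3) = 680 ways to split 14 among 4 vending slots.
Subtract solutions that violate a single cap (substitute x_i' = x_i − (cap_i+1)): x_1 ≥ 4 gives C(13,3) = 286; x_2 ≥ 9 gives C(8,3) = 56; x_3 ≥ 4 gives C(13,3) = 286; x_4 ≥ 6 gives C(11,3) = 165. Together 793.
Add back pairs where two caps are both exceeded: 4 + 84 + 35 + 4 + 0 + 35 = 162.
Subtract triples: 0 + 0 + 1 + 0 = 1.
By inclusion–exclusion the count is 680 − 793 + 162 − 1 = 48.

48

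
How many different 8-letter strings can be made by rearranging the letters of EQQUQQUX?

840

The 8 letters of EQQUQQUX have repeats: Q appearing 4 times and U appearing twice.
The number of distinct arrangements is 8!/(4!·2!) = 40320/48 = 840.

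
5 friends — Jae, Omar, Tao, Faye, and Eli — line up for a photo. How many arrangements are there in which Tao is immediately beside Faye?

48

Treat {Tao, Faye} as a single unit. There are 4 units to order, and the pair itself can be ordered 2 ways.
So the count is 2·(4)! = 48.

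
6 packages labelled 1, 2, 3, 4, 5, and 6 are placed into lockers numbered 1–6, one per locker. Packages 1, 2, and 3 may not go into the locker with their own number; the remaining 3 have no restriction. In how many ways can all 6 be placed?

Let Aᵢ (for i ∈ {1, 2, 3}) be the placements that put package i in its forbidden locker. Any j of these fix j positions, leaving (6−j)! ways to fill the rest, and there are C(3,j) ways to pick which j.
By inclusion–exclusion, the number of valid placements is Σ_{j=0}^{3} (−1)^j C(3,j)·(6−j)!.
Computing: 720 − 360 + 72 − 6 = 426.

426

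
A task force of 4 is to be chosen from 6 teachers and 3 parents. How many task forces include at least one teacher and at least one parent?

111

Total 4-person selections from all 9: C(9,4) = 126.
Subtract selections that omit an entire group: no teachers → C(3,4) = 0; no parents → C(6,4) = 15.
Both groups omitted at once is impossible, so 126 − 15 = 111.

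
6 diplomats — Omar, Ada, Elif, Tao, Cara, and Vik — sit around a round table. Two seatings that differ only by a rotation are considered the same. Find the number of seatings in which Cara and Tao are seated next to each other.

48

Glue Cara and Tao into a block (2 internal orders). Seating 5 units around a circle gives (4)! arrangements.
So 2 × (4)! = 2 × 24 = 48.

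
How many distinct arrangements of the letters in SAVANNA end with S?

Fix S in the last position and arrange the remaining 6 letters.
Those 6 letters have A appearing 3 times and N appearing twice, giving (6)!/(3!·2!) = 60.

60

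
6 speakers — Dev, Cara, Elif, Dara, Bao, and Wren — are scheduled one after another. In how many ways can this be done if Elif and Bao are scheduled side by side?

Place the 4 others and the Elif-Bao pair as 5 objects in a line; the pair has 2 internal arrangements.
That gives 2 × 5! = 2 × 120 = 240.

240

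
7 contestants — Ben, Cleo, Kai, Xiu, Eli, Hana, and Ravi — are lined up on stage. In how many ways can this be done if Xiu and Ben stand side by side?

1440

Treat {Xiu, Ben} as a single unit. There are 6 units to order, and the pair itself can be ordered 2 ways.
So the count is 2·(6)! = 1440.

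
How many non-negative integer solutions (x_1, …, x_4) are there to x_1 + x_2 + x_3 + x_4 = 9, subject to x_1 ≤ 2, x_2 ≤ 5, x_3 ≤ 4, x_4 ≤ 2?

27

Without the upper bounds there are C(12,3) = 220 ways to split 9 among 4 variables.
Subtract solutions that violate a single cap (substitute x_i' = x_i − (cap_i+1)): x_1 ≥ 3 gives C(9,3) = 84; x_2 ≥ 6 gives C(6,3) = 20; x_3 ≥ 5 gives C(7,3) = 35; x_4 ≥ 3 gives C(9,3) = 84. Together 223.
Add back pairs where two caps are both exceeded: 1 + 4 + 20 + 0 + 1 + 4 = 30.
By inclusion–exclusion the count is 220 − 223 + 30 = 27.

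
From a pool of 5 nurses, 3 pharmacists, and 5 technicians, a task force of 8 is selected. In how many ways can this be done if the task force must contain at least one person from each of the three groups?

1240

Total 8-person selections from all 13: C(13,8) = 1287.
Selections missing a whole group: no nurses → C(8,8) = 1; no pharmacists → C(10,8) = 45; no technicians → C(8,8) = 1.
Add back selections omitting two groups (i.e. drawn from a single group): C(5,8) + C(3,8) + C(5,8) = 0.
By inclusion–exclusion: 1287 − 47 + 0 = 1240.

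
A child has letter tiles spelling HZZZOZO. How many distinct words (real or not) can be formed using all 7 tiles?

The 7 letters of HZZZOZO have repeats: O appearing twice and Z appearing 4 times.
Dividing 7! = 5040 by 4!·2! = 48 for the repeated letters gives 105.

105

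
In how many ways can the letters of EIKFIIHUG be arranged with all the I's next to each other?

5040

Treat the 3 copies of I as a single block. The multiset to arrange is then {III, E, F, G, H, K, U}, 7 items in all.
All 7 items are distinct, so there are (7)! = 5040 arrangements.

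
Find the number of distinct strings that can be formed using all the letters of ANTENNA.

The 7 letters of ANTENNA have repeats: A appearing twice and N appearing 3 times.
The number of distinct arrangements is 7!/(3!·2!) = 5040/12 = 420.

420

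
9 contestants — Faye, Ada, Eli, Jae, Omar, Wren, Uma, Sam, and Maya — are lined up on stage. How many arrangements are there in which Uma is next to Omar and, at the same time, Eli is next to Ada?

20160

Treat {Uma,Omar} as one block (2 orders) and {Eli,Ada} as another (2 orders).
That leaves 7 units to arrange: 2 × 2 × 7! = 4 × 5040 = 20160.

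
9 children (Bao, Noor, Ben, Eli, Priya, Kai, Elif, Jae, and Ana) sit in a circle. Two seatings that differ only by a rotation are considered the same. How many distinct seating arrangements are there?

40320

Fix one person's seat to break rotational symmetry; the remaining 8 people can be arranged in (8)! = 40320 ways.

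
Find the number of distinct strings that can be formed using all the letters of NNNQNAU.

210

NNNQNAU has 7 letters with N appearing 4 times.
The number of distinct arrangements is 7!/(4!) = 5040/24 = 210.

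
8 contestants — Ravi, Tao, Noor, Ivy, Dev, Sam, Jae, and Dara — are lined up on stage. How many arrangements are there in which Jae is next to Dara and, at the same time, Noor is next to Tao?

2880

Treat {Jae,Dara} as one block (2 orders) and {Noor,Tao} as another (2 orders).
That leaves 6 units to arrange: 2 × 2 × 6! = 4 × 720 = 2880.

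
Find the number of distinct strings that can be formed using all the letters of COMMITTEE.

The 9 letters of COMMITTEE have repeats: E appearing twice, M appearing twice, and T appearing twice.
Dividing 9! = 362880 by 2!·2!·2! = 8 for the repeated letters gives 45360.

45360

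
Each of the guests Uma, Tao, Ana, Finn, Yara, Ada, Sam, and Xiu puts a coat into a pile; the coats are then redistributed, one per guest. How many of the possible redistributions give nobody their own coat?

Count assignments avoiding every fixed point. For any j of the 8 guests fixed to their own coat, the other 8−j can be arranged in (8−j)! ways.
By inclusion–exclusion this is Σ_{j=0}^{8} (−1)^j C(8,j)·(8−j)!.
Computing: 40320 − 40320 + 20160 − 6720 + 1680 − 336 + 56 − 8 + 1 = 14833.

14833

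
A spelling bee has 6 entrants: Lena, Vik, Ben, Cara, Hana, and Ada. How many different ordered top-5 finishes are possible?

720

There are 6 choices for 1st place, 5 for 2nd, and so on down to 2 for position 5.
That gives 6 × 5 × 4 × 3 × 2 = 720.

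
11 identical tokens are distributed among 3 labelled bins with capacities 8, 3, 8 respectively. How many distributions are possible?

30

Without the upper bounds there are C(13,2) = 78 ways to split 11 among 3 bins.
Subtract solutions that violate a single cap (substitute x_i' = x_i − (cap_i+1)): x_1 ≥ 9 gives C(4,2) = 6; x_2 ≥ 4 gives C(9,2) = 36; x_3 ≥ 9 gives C(4,2) = 6. Together 48.
No two caps can be exceeded simultaneously, so the pair terms are all 0.
By inclusion–exclusion the count is 78 − 48 + 0 = 30.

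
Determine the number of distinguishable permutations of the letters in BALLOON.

Letter multiplicities in BALLOON: A×1, B×1, L×2, N×1, O×2.
The number of distinct arrangements is 7!/(2!·2!) = 5040/4 = 1260.

1260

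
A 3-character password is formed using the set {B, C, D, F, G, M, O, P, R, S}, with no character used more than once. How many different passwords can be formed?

720

This is a permutation of 3 out of 10: P(10,3) = 10!/7!.
10 × 9 × 8 = 720.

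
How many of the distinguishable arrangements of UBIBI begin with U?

With the first slot taken by U, it remains to arrange the other 4 letters (BIBI).
Those 4 letters have B appearing twice and I appearing twice, giving (4)!/(2!·2!) = 6.

6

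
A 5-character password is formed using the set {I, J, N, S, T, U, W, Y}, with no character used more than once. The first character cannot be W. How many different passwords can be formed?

The first character has 8−1 = 7 choices (anything except W).
The remaining 4 characters are filled from the other 7 symbols without repetition: 7 × 6 × 5 × 4 = 840.
Total: 7 × 840 = 5880.

5880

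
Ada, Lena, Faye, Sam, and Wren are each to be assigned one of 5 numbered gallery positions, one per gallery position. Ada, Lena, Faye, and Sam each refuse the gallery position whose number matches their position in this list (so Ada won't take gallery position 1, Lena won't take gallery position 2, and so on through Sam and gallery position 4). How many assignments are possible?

53

Let Aᵢ (for 1 ≤ i ≤ 4) be the placements that put person i in their forbidden gallery position. Any j of these fix j positions, leaving (5−j)! ways to fill the rest, and there are C(4,j) ways to pick which j.
By inclusion–exclusion, the number of valid placements is Σ_{j=0}^{4} (−1)^j C(4,j)·(5−j)!.
Computing: 120 − 96 + 36 − 8 + 1 = 53.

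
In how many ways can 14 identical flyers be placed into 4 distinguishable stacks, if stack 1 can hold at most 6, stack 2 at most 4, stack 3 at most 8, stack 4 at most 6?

Without the upper bounds there are C(17,3) = 680 ways to split 14 among 4 stacks.
Subtract solutions that violate a single cap (substitute x_i' = x_i − (cap_i+1)): x_1 ≥ 7 gives C(10,3) = 120; x_2 ≥ 5 gives C(12,3) = 220; x_3 ≥ 9 gives C(8,3) = 56; x_4 ≥ 7 gives C(10,3) = 120. Together 516.
Add back pairs where two caps are both exceeded: 10 + 0 + 1 + 1 + 10 + 0 = 22.
By inclusion–exclusion the count is 680 − 516 + 22 = 186.

186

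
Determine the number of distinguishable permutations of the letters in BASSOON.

1260

Letter multiplicities in BASSOON: A×1, B×1, N×1, O×2, S×2.
So there are 7! / (2!·2!) = 1260 distinguishable arrangements.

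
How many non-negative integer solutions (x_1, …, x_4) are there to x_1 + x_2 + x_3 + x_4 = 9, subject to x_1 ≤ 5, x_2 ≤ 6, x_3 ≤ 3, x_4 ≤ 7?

By stars and bars, unrestricted non-negative solutions to x_1+…+x_4 = 9 number C(9+3,3) = 220.
Subtract solutions that violate a single cap (substitute x_i' = x_i − (cap_i+1)): x_1 ≥ 6 gives C(6,3) = 20; x_2 ≥ 7 gives C(5,3) = 10; x_3 ≥ 4 gives C(8,3) = 56; x_4 ≥ 8 gives C(4,3) = 4. Together 90.
No two caps can be exceeded simultaneously, so the pair terms are all 0.
By inclusion–exclusion the count is 220 − 90 + 0 = 130.

130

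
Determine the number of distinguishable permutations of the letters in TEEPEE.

TEEPEE has 6 letters with E appearing 4 times.
So there are 6! / (4!) = 30 distinguishable arrangements.

30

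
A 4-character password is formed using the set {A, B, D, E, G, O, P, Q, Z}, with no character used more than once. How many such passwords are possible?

3024

This is a permutation of 4 out of 9: P(9,4) = 9!/5!.
9 × 8 × 7 × 6 = 3024.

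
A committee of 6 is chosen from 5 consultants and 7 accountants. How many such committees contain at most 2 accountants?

Split by how many accountants are chosen (0 through 2).
Sum: C(7,0)·C(5,6) + C(7,1)·C(5,5) + C(7,2)·C(5,4) = 0 + 7 + 105 = 112.

112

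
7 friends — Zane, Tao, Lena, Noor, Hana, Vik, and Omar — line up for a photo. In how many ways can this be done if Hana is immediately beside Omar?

1440

Glue Hana and Omar into one block (2 internal orders), leaving 6 units to arrange in a row.
That gives 2 × 6! = 2 × 720 = 1440.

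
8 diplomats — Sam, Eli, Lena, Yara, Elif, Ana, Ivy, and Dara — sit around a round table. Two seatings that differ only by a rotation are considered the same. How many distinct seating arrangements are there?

Around a circle, 8 distinct people have 8!/8 = (7)! = 5040 rotationally distinct seatings.

5040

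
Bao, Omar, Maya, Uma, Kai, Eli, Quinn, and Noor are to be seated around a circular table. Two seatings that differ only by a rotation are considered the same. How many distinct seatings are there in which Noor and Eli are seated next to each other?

Glue Noor and Eli into a block (2 internal orders). Seating 7 units around a circle gives (6)! arrangements.
So 2 × (6)! = 2 × 720 = 1440.

1440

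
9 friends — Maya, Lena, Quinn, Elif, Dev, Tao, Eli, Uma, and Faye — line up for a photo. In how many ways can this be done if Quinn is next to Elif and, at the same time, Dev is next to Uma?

20160

Treat {Quinn,Elif} as one block (2 orders) and {Dev,Uma} as another (2 orders).
That leaves 7 units to arrange: 2 × 2 × 7! = 4 × 5040 = 20160.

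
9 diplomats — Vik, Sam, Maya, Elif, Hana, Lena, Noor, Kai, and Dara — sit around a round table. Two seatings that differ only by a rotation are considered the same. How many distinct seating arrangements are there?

40320

Fix one person's seat to break rotational symmetry; the remaining 8 people can be arranged in (8)! = 40320 ways.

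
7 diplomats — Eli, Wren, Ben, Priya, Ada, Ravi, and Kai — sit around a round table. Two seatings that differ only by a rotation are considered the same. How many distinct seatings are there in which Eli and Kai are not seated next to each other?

480

Without the restriction there are (6)! = 720 seatings.
Those with Eli next to Kai: fuse the pair into one unit and seat 6 units around a circle — 2·(5)! = 240.
Subtracting, 720 − 240 = 480.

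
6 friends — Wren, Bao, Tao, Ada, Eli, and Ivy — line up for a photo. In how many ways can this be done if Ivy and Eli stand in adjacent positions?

240

Place the 4 others and the Ivy-Eli pair as 5 objects in a line; the pair has 2 internal arrangements.
That gives 2 × 5! = 2 × 120 = 240.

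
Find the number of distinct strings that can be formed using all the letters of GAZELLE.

1260

GAZELLE has 7 letters with E appearing twice and L appearing twice.
The number of distinct arrangements is 7!/(2!·2!) = 5040/4 = 1260.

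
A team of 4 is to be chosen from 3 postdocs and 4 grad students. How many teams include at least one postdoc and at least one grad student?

Total 4-person selections from all 7: C(7,4) = 35.
Selections missing a whole group: no postdocs → C(4,4) = 1; no grad students → C(3,4) = 0.
Both groups omitted at once is impossible, so 35 − 1 = 34.

34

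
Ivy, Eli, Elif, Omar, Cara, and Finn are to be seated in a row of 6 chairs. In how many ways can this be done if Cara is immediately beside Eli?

240

Treat {Cara, Eli} as a single unit. There are 5 units to order, and the pair itself can be ordered 2 ways.
So the count is 2·(5)! = 240.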